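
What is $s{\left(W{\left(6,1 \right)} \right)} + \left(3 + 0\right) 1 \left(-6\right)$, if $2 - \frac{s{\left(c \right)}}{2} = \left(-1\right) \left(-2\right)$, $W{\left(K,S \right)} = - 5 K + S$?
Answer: $-18$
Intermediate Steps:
$W{\left(K,S \right)} = S - 5 K$
$s{\left(c \right)} = 0$ ($s{\left(c \right)} = 4 - 2 \left(\left(-1\right) \left(-2\right)\right) = 4 - 4 = 0$)
$s{\left(W{\left(6,1 \right)} \right)} + \left(3 + 0\right) 1 \left(-6\right) = 0 + \left(3 + 0\right) 1 \left(-6\right) = 0 + 3 \cdot 1 \left(-6\right) = 0 + 3 \left(-6\right) = 0 - 18 = -18$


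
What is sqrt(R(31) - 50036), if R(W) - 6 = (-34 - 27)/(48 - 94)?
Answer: I*sqrt(105860674)/46 ≈ 223.67*I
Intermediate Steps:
R(W) = 337/46 (R(W) = 6 + (-34 - 27)/(48 - 94) = 6 - 61/(-46) = 6 - 61*(-1/46) = 6 + 61/46 = 337/46)
sqrt(R(31) - 50036) = sqrt(337/46 - 50036) = sqrt(-2301319/46) = I*sqrt(105860674)/46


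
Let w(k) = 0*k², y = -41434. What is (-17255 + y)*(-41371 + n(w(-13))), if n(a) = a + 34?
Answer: 2426027193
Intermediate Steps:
w(k) = 0
n(a) = 34 + a
(-17255 + y)*(-41371 + n(w(-13))) = (-17255 - 41434)*(-41371 + (34 + 0)) = -58689*(-41371 + 34) = -58689*(-41337) = 2426027193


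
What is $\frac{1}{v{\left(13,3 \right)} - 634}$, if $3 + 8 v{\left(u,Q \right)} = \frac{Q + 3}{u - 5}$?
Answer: $- \frac{32}{20297} \approx -0.0015766$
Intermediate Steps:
$v{\left(u,Q \right)} = - \frac{3}{8} + \frac{3 + Q}{8 \left(-5 + u\right)}$ ($v{\left(u,Q \right)} = - \frac{3}{8} + \frac{\left(Q + 3\right) \frac{1}{u - 5}}{8} = - \frac{3}{8} + \frac{\left(3 + Q\right) \frac{1}{-5 + u}}{8} = - \frac{3}{8} + \frac{\frac{1}{-5 + u} \left(3 + Q\right)}{8} = - \frac{3}{8} + \frac{3 + Q}{8 \left(-5 + u\right)}$)
$\frac{1}{v{\left(13,3 \right)} - 634} = \frac{1}{\frac{18 + 3 - 39}{8 \left(-5 + 13\right)} - 634} = \frac{1}{\frac{18 + 3 - 39}{8 \cdot 8} - 634} = \frac{1}{\frac{1}{8} \cdot \frac{1}{8} \left(-18\right) - 634} = \frac{1}{- \frac{9}{32} - 634} = \frac{1}{- \frac{20297}{32}} = - \frac{32}{20297}$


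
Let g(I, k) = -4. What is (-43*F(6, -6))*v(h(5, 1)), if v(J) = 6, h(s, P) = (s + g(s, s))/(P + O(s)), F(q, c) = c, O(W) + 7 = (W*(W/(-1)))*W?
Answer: 1548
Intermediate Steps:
O(W) = -7 - W³ (O(W) = -7 + (W*(W/(-1)))*W = -7 + (W*(W*(-1)))*W = -7 + (W*(-W))*W = -7 + (-W²)*W = -7 - W³)
h(s, P) = (-4 + s)/(-7 + P - s³) (h(s, P) = (s - 4)/(P + (-7 - s³)) = (-4 + s)/(-7 + P - s³))
(-43*F(6, -6))*v(h(5, 1)) = -43*(-6)*6 = 258*6 = 1548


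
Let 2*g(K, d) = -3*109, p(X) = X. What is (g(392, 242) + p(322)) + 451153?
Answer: 902623/2 ≈ 4.5131e+5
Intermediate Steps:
g(K, d) = -327/2 (g(K, d) = (-3*109)/2 = (½)*(-327) = -327/2)
(g(392, 242) + p(322)) + 451153 = (-327/2 + 322) + 451153 = 317/2 + 451153 = 902623/2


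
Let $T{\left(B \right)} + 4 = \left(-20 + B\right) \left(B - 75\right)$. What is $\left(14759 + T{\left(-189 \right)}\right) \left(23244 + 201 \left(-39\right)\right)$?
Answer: $1077287055$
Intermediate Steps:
$T{\left(B \right)} = -4 + \left(-75 + B\right) \left(-20 + B\right)$ ($T{\left(B \right)} = -4 + \left(-20 + B\right) \left(B - 75\right) = -4 + \left(-20 + B\right) \left(-75 + B\right) = -4 + \left(-75 + B\right) \left(-20 + B\right)$)
$\left(14759 + T{\left(-189 \right)}\right) \left(23244 + 201 \left(-39\right)\right) = \left(14759 + \left(1496 + \left(-189\right)^{2} - -17955\right)\right) \left(23244 + 201 \left(-39\right)\right) = \left(14759 + \left(1496 + 35721 + 17955\right)\right) \left(23244 - 7839\right) = \left(14759 + 55172\right) 15405 = 69931 \cdot 15405 = 1077287055$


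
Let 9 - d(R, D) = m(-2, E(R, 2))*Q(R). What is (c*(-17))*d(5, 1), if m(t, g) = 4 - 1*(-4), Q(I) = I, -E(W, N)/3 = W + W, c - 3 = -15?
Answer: -6324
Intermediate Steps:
c = -12 (c = 3 - 15 = -12)
E(W, N) = -6*W (E(W, N) = -3*(W + W) = -6*W)
m(t, g) = 8 (m(t, g) = 4 + 4 = 8)
d(R, D) = 9 - 8*R
(c*(-17))*d(5, 1) = (-12*(-17))*(9 - 8*5) = 204*(9 - 40) = 204*(-31) = -6324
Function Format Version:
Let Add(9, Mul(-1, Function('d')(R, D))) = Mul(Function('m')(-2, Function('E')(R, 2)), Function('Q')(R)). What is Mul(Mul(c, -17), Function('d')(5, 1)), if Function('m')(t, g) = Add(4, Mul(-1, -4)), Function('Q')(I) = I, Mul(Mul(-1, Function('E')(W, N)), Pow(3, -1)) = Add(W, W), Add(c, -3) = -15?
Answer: -6324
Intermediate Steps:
c = -12 (c = Add(3, -15) = -12)
Function('E')(W, N) = Mul(-6, W) (Function('E')(W, N) = Mul(-3, Add(W, W)) = Mul(-3, Mul(2, W)) = Mul(-6, W))
Function('m')(t, g) = 8 (Function('m')(t, g) = Add(4, 4) = 8)
Function('d')(R, D) = Add(9, Mul(-8, R)) (Function('d')(R, D) = Add(9, Mul(-1, Mul(8, R))) = Add(9, Mul(-8, R)))
Mul(Mul(c, -17), Function('d')(5, 1)) = Mul(Mul(-12, -17), Add(9, Mul(-8, 5))) = Mul(204, Add(9, -40)) = Mul(204, -31) = -6324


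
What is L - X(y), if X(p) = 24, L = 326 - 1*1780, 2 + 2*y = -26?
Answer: -1478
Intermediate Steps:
y = -14 (y = -1 + (1/2)*(-26) = -1 - 13 = -14)
L = -1454 (L = 326 - 1780 = -1454)
L - X(y) = -1454 - 1*24 = -1454 - 24 = -1478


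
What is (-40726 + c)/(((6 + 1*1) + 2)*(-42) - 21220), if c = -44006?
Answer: 42366/10799 ≈ 3.9231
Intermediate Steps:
(-40726 + c)/(((6 + 1*1) + 2)*(-42) - 21220) = (-40726 - 44006)/(((6 + 1*1) + 2)*(-42) - 21220) = -84732/(((6 + 1) + 2)*(-42) - 21220) = -84732/((7 + 2)*(-42) - 21220) = -84732/(9*(-42) - 21220) = -84732/(-378 - 21220) = -84732/(-21598) = -84732*(-1/21598) = 42366/10799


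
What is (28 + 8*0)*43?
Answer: 1204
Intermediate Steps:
(28 + 8*0)*43 = (28 + 0)*43 = 28*43 = 1204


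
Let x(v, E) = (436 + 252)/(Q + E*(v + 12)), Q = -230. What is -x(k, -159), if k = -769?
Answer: -688/120133 ≈ -0.0057270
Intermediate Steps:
x(v, E) = 688/(-230 + E*(12 + v)) (x(v, E) = (436 + 252)/(-230 + E*(v + 12)) = 688/(-230 + E*(12 + v)))
-x(k, -159) = -688/(-230 + 12*(-159) - 159*(-769)) = -688/(-230 - 1908 + 122271) = -688/120133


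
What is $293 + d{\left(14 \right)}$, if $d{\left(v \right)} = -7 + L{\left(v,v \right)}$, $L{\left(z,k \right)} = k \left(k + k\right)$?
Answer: $678$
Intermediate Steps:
$L{\left(z,k \right)} = 2 k^{2}$ ($L{\left(z,k \right)} = k 2 k = 2 k^{2}$)
$d{\left(v \right)} = -7 + 2 v^{2}$
$293 + d{\left(14 \right)} = 293 - \left(7 - 2 \cdot 14^{2}\right) = 293 + \left(-7 + 2 \cdot 196\right) = 293 + \left(-7 + 392\right) = 293 + 385 = 678$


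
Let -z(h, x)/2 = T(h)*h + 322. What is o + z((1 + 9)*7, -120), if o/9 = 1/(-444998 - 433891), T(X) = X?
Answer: -3059705575/292963 ≈ -10444.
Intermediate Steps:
z(h, x) = -644 - 2*h² (z(h, x) = -2*(h*h + 322) = -2*(h² + 322) = -2*(322 + h²) = -644 - 2*h²)
o = -3/292963 (o = 9/(-444998 - 433891) = 9/(-878889) = 9*(-1/878889) = -3/292963 ≈ -1.0240e-5)
o + z((1 + 9)*7, -120) = -3/292963 + (-644 - 2*49*(1 + 9)²) = -3/292963 + (-644 - 2*(10*7)²) = -3/292963 + (-644 - 2*70²) = -3/292963 + (-644 - 2*4900) = -3/292963 + (-644 - 9800) = -3/292963 - 10444 = -3059705575/292963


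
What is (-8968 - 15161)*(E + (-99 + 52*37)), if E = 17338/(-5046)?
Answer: -36964067658/841 ≈ -4.3953e+7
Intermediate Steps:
E = -8669/2523 (E = 17338*(-1/5046) = -8669/2523 ≈ -3.4360)
(-8968 - 15161)*(E + (-99 + 52*37)) = (-8968 - 15161)*(-8669/2523 + (-99 + 52*37)) = -24129*(-8669/2523 + (-99 + 1924)) = -24129*(-8669/2523 + 1825) = -24129*4595806/2523 = -36964067658/841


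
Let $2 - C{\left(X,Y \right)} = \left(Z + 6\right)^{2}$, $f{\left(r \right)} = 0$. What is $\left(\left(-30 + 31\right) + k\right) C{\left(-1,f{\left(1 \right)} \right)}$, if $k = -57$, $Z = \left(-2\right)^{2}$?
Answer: $5488$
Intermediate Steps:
$Z = 4$
$C{\left(X,Y \right)} = -98$ ($C{\left(X,Y \right)} = 2 - \left(4 + 6\right)^{2} = 2 - 10^{2} = 2 - 100 = -98$)
$\left(\left(-30 + 31\right) + k\right) C{\left(-1,f{\left(1 \right)} \right)} = \left(\left(-30 + 31\right) - 57\right) \left(-98\right) = \left(1 - 57\right) \left(-98\right) = \left(-56\right) \left(-98\right) = 5488$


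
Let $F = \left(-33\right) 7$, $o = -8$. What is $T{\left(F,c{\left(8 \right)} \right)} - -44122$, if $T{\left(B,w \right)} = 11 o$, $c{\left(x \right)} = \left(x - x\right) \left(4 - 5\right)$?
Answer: $44034$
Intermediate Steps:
$c{\left(x \right)} = 0$ ($c{\left(x \right)} = 0 \left(-1\right) = 0$)
$F = -231$
$T{\left(B,w \right)} = -88$ ($T{\left(B,w \right)} = 11 \left(-8\right) = -88$)
$T{\left(F,c{\left(8 \right)} \right)} - -44122 = -88 - -44122 = -88 + 44122 = 44034$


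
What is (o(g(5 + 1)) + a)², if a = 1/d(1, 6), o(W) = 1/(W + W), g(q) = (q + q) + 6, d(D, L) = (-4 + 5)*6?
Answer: 49/1296 ≈ 0.037809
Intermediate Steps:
d(D, L) = 6 (d(D, L) = 1*6 = 6)
g(q) = 6 + 2*q (g(q) = 2*q + 6 = 6 + 2*q)
o(W) = 1/(2*W)
a = ⅙ (a = 1/6 = ⅙ ≈ 0.16667)
(o(g(5 + 1)) + a)² = (1/(2*(6 + 2*(5 + 1))) + ⅙)² = (1/(2*(6 + 2*6)) + ⅙)² = (1/(2*(6 + 12)) + ⅙)² = ((½)/18 + ⅙)² = ((½)*(1/18) + ⅙)² = (1/36 + ⅙)² = (7/36)² = 49/1296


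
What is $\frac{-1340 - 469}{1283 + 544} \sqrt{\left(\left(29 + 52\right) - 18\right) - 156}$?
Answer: $- \frac{201 i \sqrt{93}}{203} \approx - 9.5486 i$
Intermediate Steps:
$\frac{-1340 - 469}{1283 + 544} \sqrt{\left(\left(29 + 52\right) - 18\right) - 156} = - \frac{1809}{1827} \sqrt{\left(81 - 18\right) - 156} = \left(-1809\right) \frac{1}{1827} \sqrt{63 - 156} = - \frac{201 \sqrt{-93}}{203} = - \frac{201 i \sqrt{93}}{203}$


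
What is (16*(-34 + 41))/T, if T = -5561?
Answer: -112/5561 ≈ -0.020140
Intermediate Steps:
(16*(-34 + 41))/T = (16*(-34 + 41))/(-5561) = (16*7)*(-1/5561) = 112*(-1/5561) = -112/5561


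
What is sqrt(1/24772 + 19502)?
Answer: sqrt(2991860254185)/12386 ≈ 139.65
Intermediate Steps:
sqrt(1/24772 + 19502) = sqrt(483103545/24772) = sqrt(2991860254185)/12386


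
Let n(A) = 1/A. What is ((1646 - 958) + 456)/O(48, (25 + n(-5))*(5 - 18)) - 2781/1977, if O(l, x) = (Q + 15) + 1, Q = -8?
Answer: 93310/659 ≈ 141.59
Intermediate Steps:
n(A) = 1/A
O(l, x) = 8 (O(l, x) = (-8 + 15) + 1 = 7 + 1 = 8)
((1646 - 958) + 456)/O(48, (25 + n(-5))*(5 - 18)) - 2781/1977 = ((1646 - 958) + 456)/8 - 2781/1977 = (688 + 456)*(⅛) - 2781*1/1977 = 1144*(⅛) - 927/659 = 143 - 927/659 = 93310/659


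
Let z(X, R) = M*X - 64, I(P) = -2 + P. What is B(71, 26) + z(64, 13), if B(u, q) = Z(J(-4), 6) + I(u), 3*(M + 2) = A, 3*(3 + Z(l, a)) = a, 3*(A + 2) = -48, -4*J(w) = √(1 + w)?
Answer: -508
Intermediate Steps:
J(w) = -√(1 + w)/4
A = -18 (A = -2 + (⅓)*(-48) = -2 - 16 = -18)
Z(l, a) = -3 + a/3
M = -8 (M = -2 + (⅓)*(-18) = -2 - 6 = -8)
z(X, R) = -64 - 8*X (z(X, R) = -8*X - 64 = -64 - 8*X)
B(u, q) = -3 + u (B(u, q) = (-3 + (⅓)*6) + (-2 + u) = (-3 + 2) + (-2 + u) = -1 + (-2 + u) = -3 + u)
B(71, 26) + z(64, 13) = (-3 + 71) + (-64 - 8*64) = 68 + (-64 - 512) = 68 - 576 = -508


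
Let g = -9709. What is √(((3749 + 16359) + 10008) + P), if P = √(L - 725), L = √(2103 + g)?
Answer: √(30116 + √(-725 + I*√7606)) ≈ 173.54 + 0.0777*I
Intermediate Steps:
L = I*√7606 (L = √(2103 - 9709) = √(-7606) = I*√7606 ≈ 87.212*I)
P = √(-725 + I*√7606) (P = √(I*√7606 - 725) = √(-725 + I*√7606) ≈ 1.6166 + 26.974*I)
√(((3749 + 16359) + 10008) + P) = √(((3749 + 16359) + 10008) + √(-725 + I*√7606)) = √((20108 + 10008) + √(-725 + I*√7606)) = √(30116 + √(-725 + I*√7606))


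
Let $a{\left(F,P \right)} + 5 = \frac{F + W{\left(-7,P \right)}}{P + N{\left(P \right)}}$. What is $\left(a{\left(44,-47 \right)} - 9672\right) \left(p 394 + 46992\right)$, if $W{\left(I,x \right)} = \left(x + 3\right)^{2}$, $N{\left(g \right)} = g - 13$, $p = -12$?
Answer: $- \frac{43845476616}{107} \approx -4.0977 \cdot 10^{8}$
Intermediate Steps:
$N{\left(g \right)} = -13 + g$
$W{\left(I,x \right)} = \left(3 + x\right)^{2}$
$a{\left(F,P \right)} = -5 + \frac{F + \left(3 + P\right)^{2}}{-13 + 2 P}$ ($a{\left(F,P \right)} = -5 + \frac{F + \left(3 + P\right)^{2}}{P + \left(-13 + P\right)} = -5 + \frac{F + \left(3 + P\right)^{2}}{-13 + 2 P}$)
$\left(a{\left(44,-47 \right)} - 9672\right) \left(p 394 + 46992\right) = \left(\frac{74 + 44 + \left(-47\right)^{2} - -188}{-13 + 2 \left(-47\right)} - 9672\right) \left(\left(-12\right) 394 + 46992\right) = \left(\frac{74 + 44 + 2209 + 188}{-13 - 94} - 9672\right) \left(-4728 + 46992\right) = \left(\frac{1}{-107} \cdot 2515 - 9672\right) 42264 = \left(\left(- \frac{1}{107}\right) 2515 - 9672\right) 42264 = \left(- \frac{2515}{107} - 9672\right) 42264 = \left(- \frac{1037419}{107}\right) 42264 = - \frac{43845476616}{107}$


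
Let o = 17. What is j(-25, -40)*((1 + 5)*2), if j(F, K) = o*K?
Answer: -8160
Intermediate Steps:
j(F, K) = 17*K
j(-25, -40)*((1 + 5)*2) = (17*(-40))*((1 + 5)*2) = -4080*2 = -680*12 = -8160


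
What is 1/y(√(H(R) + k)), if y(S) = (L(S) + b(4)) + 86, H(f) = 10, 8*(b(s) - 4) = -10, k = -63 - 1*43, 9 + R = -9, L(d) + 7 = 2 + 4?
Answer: 4/351 ≈ 0.011396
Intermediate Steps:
L(d) = -1 (L(d) = -7 + (2 + 4) = -7 + 6 = -1)
R = -18 (R = -9 - 9 = -18)
k = -106 (k = -63 - 43 = -106)
b(s) = 11/4 (b(s) = 4 + (⅛)*(-10) = 4 - 5/4 = 11/4)
y(S) = 351/4 (y(S) = (-1 + 11/4) + 86 = 7/4 + 86 = 351/4)
1/y(√(H(R) + k)) = 1/(351/4) = 4/351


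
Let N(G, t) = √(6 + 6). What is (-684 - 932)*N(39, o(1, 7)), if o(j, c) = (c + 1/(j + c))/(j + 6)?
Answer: -3232*√3 ≈ -5598.0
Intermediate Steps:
o(j, c) = (c + 1/(c + j))/(6 + j)
N(G, t) = 2*√3 (N(G, t) = √12 = 2*√3)
(-684 - 932)*N(39, o(1, 7)) = (-684 - 932)*(2*√3) = -3232*√3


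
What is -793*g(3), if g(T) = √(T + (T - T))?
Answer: -793*√3 ≈ -1373.5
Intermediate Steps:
g(T) = √T (g(T) = √(T + 0) = √T)
-793*g(3) = -793*√3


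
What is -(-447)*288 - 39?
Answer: 128697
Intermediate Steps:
-(-447)*288 - 39 = -447*(-288) - 39 = 128736 - 39 = 128697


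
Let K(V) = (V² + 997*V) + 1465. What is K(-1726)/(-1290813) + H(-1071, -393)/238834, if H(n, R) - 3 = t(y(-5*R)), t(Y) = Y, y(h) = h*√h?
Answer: -300859855207/308290032042 + 1965*√1965/238834 ≈ -0.61119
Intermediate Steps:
y(h) = h^(3/2)
H(n, R) = 3 + 5*√5*(-R)^(3/2) (H(n, R) = 3 + (-5*R)^(3/2) = 3 + 5*√5*(-R)^(3/2))
K(V) = 1465 + V² + 997*V
K(-1726)/(-1290813) + H(-1071, -393)/238834 = (1465 + (-1726)² + 997*(-1726))/(-1290813) + (3 + 5*√5*(-1*(-393))^(3/2))/238834 = (1465 + 2979076 - 1720822)*(-1/1290813) + (3 + 5*√5*393^(3/2))*(1/238834) = 1259719*(-1/1290813) + (3 + 5*√5*(393*√393))*(1/238834) = -1259719/1290813 + (3 + 1965*√1965)*(1/238834) = -1259719/1290813 + (3/238834 + 1965*√1965/238834) = -300859855207/308290032042 + 1965*√1965/238834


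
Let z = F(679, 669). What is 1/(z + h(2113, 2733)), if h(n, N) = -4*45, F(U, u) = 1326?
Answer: 1/1146 ≈ 0.00087260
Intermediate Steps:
z = 1326
h(n, N) = -180
1/(z + h(2113, 2733)) = 1/(1326 - 180) = 1/1146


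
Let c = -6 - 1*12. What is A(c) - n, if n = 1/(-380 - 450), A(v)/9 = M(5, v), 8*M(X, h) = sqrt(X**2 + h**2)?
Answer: 1/830 + 9*sqrt(349)/8 ≈ 21.018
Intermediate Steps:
M(X, h) = sqrt(X**2 + h**2)/8
c = -18 (c = -6 - 12 = -18)
A(v) = 9*sqrt(25 + v**2)/8 (A(v) = 9*(sqrt(5**2 + v**2)/8) = 9*(sqrt(25 + v**2)/8) = 9*sqrt(25 + v**2)/8)
n = -1/830 (n = 1/(-830) = -1/830 ≈ -0.0012048)
A(c) - n = 9*sqrt(25 + (-18)**2)/8 - 1*(-1/830) = 9*sqrt(25 + 324)/8 + 1/830 = 9*sqrt(349)/8 + 1/830 = 1/830 + 9*sqrt(349)/8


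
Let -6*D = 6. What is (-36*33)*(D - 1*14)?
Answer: 17820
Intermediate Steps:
D = -1 (D = -⅙*6 = -1)
(-36*33)*(D - 1*14) = (-36*33)*(-1 - 1*14) = -1188*(-1 - 14) = -1188*(-15) = 17820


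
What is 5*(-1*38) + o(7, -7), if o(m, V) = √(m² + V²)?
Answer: -190 + 7*√2 ≈ -180.10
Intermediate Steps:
o(m, V) = √(V² + m²)
5*(-1*38) + o(7, -7) = 5*(-1*38) + √((-7)² + 7²) = 5*(-38) + √(49 + 49) = -190 + √98 = -190 + 7*√2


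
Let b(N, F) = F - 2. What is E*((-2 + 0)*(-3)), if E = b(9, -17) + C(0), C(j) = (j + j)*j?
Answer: -114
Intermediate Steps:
b(N, F) = -2 + F
C(j) = 2*j² (C(j) = (2*j)*j = 2*j²)
E = -19 (E = (-2 - 17) + 2*0² = -19 + 2*0 = -19 + 0 = -19)
E*((-2 + 0)*(-3)) = -19*(-2 + 0)*(-3) = -(-38)*(-3) = -19*6 = -114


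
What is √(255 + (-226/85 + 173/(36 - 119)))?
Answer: √12456039910/7055 ≈ 15.820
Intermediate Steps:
√(255 + (-226/85 + 173/(36 - 119))) = √(255 + (-226*1/85 + 173/(-83))) = √(255 + (-226/85 + 173*(-1/83))) = √(255 + (-226/85 - 173/83)) = √(255 - 33463/7055) = √(1765562/7055) = √12456039910/7055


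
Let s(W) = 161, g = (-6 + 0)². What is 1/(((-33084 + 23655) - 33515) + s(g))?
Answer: -1/42783 ≈ -2.3374e-5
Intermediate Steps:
g = 36 (g = (-6)² = 36)
1/(((-33084 + 23655) - 33515) + s(g)) = 1/(((-33084 + 23655) - 33515) + 161) = 1/((-9429 - 33515) + 161) = 1/(-42944 + 161) = 1/(-42783) = -1/42783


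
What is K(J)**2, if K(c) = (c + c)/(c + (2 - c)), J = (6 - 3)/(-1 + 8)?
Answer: 9/49 ≈ 0.18367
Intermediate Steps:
J = 3/7 ≈ 0.42857
K(c) = c (K(c) = (2*c)/2 = (2*c)*(1/2) = c)
K(J)**2 = (3/7)**2 = 9/49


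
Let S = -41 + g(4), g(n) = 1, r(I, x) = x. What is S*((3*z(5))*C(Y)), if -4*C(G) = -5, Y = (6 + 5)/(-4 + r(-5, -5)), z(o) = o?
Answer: -750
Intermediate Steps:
Y = -11/9 (Y = (6 + 5)/(-4 - 5) = 11/(-9) = 11*(-1/9) = -11/9 ≈ -1.2222)
C(G) = 5/4 (C(G) = -1/4*(-5) = 5/4)
S = -40 (S = -41 + 1 = -40)
S*((3*z(5))*C(Y)) = -40*3*5*5/4 = -600*5/4 = -40*75/4 = -750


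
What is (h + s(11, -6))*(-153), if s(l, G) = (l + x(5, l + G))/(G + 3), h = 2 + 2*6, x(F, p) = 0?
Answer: -1581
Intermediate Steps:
h = 14 (h = 2 + 12 = 14)
s(l, G) = l/(3 + G) (s(l, G) = (l + 0)/(G + 3) = l/(3 + G))
(h + s(11, -6))*(-153) = (14 + 11/(3 - 6))*(-153) = (14 + 11/(-3))*(-153) = (14 + 11*(-⅓))*(-153) = (14 - 11/3)*(-153) = (31/3)*(-153) = -1581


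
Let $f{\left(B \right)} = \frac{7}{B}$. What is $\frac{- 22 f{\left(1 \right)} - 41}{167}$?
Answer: $- \frac{195}{167} \approx -1.1677$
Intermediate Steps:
$\frac{- 22 f{\left(1 \right)} - 41}{167} = \frac{- 22 \cdot \frac{7}{1} - 41}{167} = \left(- 22 \cdot 7 \cdot 1 - 41\right) \frac{1}{167} = \left(\left(-22\right) 7 - 41\right) \frac{1}{167} = \left(-154 - 41\right) \frac{1}{167} = \left(-195\right) \frac{1}{167} = - \frac{195}{167}$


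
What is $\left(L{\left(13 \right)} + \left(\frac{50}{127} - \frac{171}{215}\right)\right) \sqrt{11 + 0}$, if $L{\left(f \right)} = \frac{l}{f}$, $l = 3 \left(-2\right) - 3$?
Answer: $- \frac{388316 \sqrt{11}}{354965} \approx -3.6282$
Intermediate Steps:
$l = -9$ ($l = -6 - 3 = -9$)
$L{\left(f \right)} = - \frac{9}{f}$
$\left(L{\left(13 \right)} + \left(\frac{50}{127} - \frac{171}{215}\right)\right) \sqrt{11 + 0} = \left(- \frac{9}{13} + \left(\frac{50}{127} - \frac{171}{215}\right)\right) \sqrt{11 + 0} = \left(\left(-9\right) \frac{1}{13} + \left(50 \cdot \frac{1}{127} - \frac{171}{215}\right)\right) \sqrt{11} = \left(- \frac{9}{13} + \left(\frac{50}{127} - \frac{171}{215}\right)\right) \sqrt{11} = \left(- \frac{9}{13} - \frac{10967}{27305}\right) \sqrt{11} = - \frac{388316 \sqrt{11}}{354965}$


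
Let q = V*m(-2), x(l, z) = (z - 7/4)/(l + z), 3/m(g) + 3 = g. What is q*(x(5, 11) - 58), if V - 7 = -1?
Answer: 6615/32 ≈ 206.72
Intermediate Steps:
V = 6 (V = 7 - 1 = 6)
m(g) = 3/(-3 + g)
x(l, z) = (-7/4 + z)/(l + z) (x(l, z) = (z - 7*¼)/(l + z) = (z - 7/4)/(l + z) = (-7/4 + z)/(l + z))
q = -18/5 (q = 6*(3/(-3 - 2)) = 6*(3/(-5)) = 6*(3*(-⅕)) = 6*(-⅗) = -18/5 ≈ -3.6000)
q*(x(5, 11) - 58) = -18*((-7/4 + 11)/(5 + 11) - 58)/5 = -18*((37/4)/16 - 58)/5 = -18*((1/16)*(37/4) - 58)/5 = -18*(37/64 - 58)/5 = -18/5*(-3675/64) = 6615/32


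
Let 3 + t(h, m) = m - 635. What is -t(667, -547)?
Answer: 1185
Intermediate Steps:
t(h, m) = -638 + m (t(h, m) = -3 + (m - 635) = -3 + (-635 + m) = -638 + m)
-t(667, -547) = -(-638 - 547) = -1*(-1185) = 1185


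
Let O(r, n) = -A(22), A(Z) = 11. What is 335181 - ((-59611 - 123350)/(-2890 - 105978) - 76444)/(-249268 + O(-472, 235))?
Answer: 9096303315114701/27138506172 ≈ 3.3518e+5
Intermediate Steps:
O(r, n) = -11 (O(r, n) = -1*11 = -11)
335181 - ((-59611 - 123350)/(-2890 - 105978) - 76444)/(-249268 + O(-472, 235)) = 335181 - ((-59611 - 123350)/(-2890 - 105978) - 76444)/(-249268 - 11) = 335181 - (-182961/(-108868) - 76444)/(-249279) = 335181 - (-182961*(-1/108868) - 76444)*(-1)/249279 = 335181 - (182961/108868 - 76444)*(-1)/249279 = 335181 - (-8322122431)*(-1)/(108868*249279) = 335181 - 1*8322122431/27138506172 = 335181 - 8322122431/27138506172 = 9096303315114701/27138506172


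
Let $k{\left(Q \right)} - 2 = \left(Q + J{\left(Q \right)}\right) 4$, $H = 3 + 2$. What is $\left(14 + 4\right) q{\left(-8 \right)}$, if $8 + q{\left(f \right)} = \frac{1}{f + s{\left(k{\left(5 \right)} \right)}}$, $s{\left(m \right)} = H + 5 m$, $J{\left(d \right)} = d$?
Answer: $- \frac{3310}{23} \approx -143.91$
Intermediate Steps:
$H = 5$
$k{\left(Q \right)} = 2 + 8 Q$ ($k{\left(Q \right)} = 2 + \left(Q + Q\right) 4 = 2 + 2 Q 4 = 2 + 8 Q$)
$s{\left(m \right)} = 5 + 5 m$
$q{\left(f \right)} = -8 + \frac{1}{215 + f}$ ($q{\left(f \right)} = -8 + \frac{1}{f + \left(5 + 5 \left(2 + 8 \cdot 5\right)\right)} = -8 + \frac{1}{f + \left(5 + 5 \left(2 + 40\right)\right)} = -8 + \frac{1}{f + \left(5 + 5 \cdot 42\right)} = -8 + \frac{1}{f + \left(5 + 210\right)} = -8 + \frac{1}{f + 215} = -8 + \frac{1}{215 + f}$)
$\left(14 + 4\right) q{\left(-8 \right)} = \left(14 + 4\right) \frac{-1719 - -64}{215 - 8} = 18 \frac{-1719 + 64}{207} = 18 \cdot \frac{1}{207} \left(-1655\right) = 18 \left(- \frac{1655}{207}\right) = - \frac{3310}{23}$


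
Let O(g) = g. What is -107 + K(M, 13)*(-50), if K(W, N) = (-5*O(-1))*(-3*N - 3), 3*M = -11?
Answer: 10393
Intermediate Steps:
M = -11/3 (M = (⅓)*(-11) = -11/3 ≈ -3.6667)
K(W, N) = -15 - 15*N (K(W, N) = (-5*(-1))*(-3*N - 3) = 5*(-3 - 3*N) = -15 - 15*N)
-107 + K(M, 13)*(-50) = -107 + (-15 - 15*13)*(-50) = -107 + (-15 - 195)*(-50) = -107 - 210*(-50) = -107 + 10500 = 10393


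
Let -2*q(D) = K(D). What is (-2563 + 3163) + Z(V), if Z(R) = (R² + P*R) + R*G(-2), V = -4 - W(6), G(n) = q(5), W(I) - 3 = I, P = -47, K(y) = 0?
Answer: 1380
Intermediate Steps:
q(D) = 0 (q(D) = -½*0 = 0)
W(I) = 3 + I
G(n) = 0
V = -13 (V = -4 - (3 + 6) = -4 - 1*9 = -4 - 9 = -13)
Z(R) = R² - 47*R (Z(R) = (R² - 47*R) + R*0 = (R² - 47*R) + 0 = R² - 47*R)
(-2563 + 3163) + Z(V) = (-2563 + 3163) - 13*(-47 - 13) = 600 - 13*(-60) = 600 + 780 = 1380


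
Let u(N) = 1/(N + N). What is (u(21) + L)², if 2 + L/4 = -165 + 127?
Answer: 45144961/1764 ≈ 25592.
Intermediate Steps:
u(N) = 1/(2*N)
L = -160 (L = -8 + 4*(-165 + 127) = -8 + 4*(-38) = -8 - 152 = -160)
(u(21) + L)² = ((½)/21 - 160)² = ((½)*(1/21) - 160)² = (1/42 - 160)² = (-6719/42)² = 45144961/1764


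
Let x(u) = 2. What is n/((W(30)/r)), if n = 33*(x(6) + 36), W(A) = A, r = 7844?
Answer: 1639396/5 ≈ 3.2788e+5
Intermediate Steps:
n = 1254 (n = 33*(2 + 36) = 33*38 = 1254)
n/((W(30)/r)) = 1254/((30/7844)) = 1254/((30*(1/7844))) = 1254/(15/3922) = 1254*(3922/15) = 1639396/5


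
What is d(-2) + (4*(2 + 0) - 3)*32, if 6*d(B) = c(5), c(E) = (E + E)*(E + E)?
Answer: 530/3 ≈ 176.67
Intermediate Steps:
c(E) = 4*E² (c(E) = (2*E)*(2*E) = 4*E²)
d(B) = 50/3 (d(B) = (4*5²)/6 = (4*25)/6 = (⅙)*100 = 50/3)
d(-2) + (4*(2 + 0) - 3)*32 = 50/3 + (4*(2 + 0) - 3)*32 = 50/3 + (4*2 - 3)*32 = 50/3 + (8 - 3)*32 = 50/3 + 5*32 = 50/3 + 160 = 530/3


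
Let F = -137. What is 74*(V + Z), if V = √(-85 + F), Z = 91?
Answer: 6734 + 74*I*√222 ≈ 6734.0 + 1102.6*I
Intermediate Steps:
V = I*√222 (V = √(-85 - 137) = √(-222) = I*√222 ≈ 14.9*I)
74*(V + Z) = 74*(I*√222 + 91) = 74*(91 + I*√222) = 6734 + 74*I*√222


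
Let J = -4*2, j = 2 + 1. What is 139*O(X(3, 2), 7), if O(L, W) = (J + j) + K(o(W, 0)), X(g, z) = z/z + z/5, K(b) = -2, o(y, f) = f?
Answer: -973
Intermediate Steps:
j = 3
J = -8
X(g, z) = 1 + z/5 (X(g, z) = 1 + z*(⅕) = 1 + z/5)
O(L, W) = -7 (O(L, W) = (-8 + 3) - 2 = -5 - 2 = -7)
139*O(X(3, 2), 7) = 139*(-7) = -973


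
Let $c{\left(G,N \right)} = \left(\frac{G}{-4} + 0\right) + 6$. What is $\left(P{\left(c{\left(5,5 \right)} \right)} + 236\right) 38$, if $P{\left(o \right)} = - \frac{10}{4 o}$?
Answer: $8948$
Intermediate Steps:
$c{\left(G,N \right)} = 6 - \frac{G}{4}$ ($c{\left(G,N \right)} = \left(G \left(- \frac{1}{4}\right) + 0\right) + 6 = \left(- \frac{G}{4} + 0\right) + 6 = - \frac{G}{4} + 6 = 6 - \frac{G}{4}$)
$P{\left(o \right)} = - \frac{5}{2 o}$ ($P{\left(o \right)} = - 10 \frac{1}{4 o} = - \frac{5}{2 o}$)
$\left(P{\left(c{\left(5,5 \right)} \right)} + 236\right) 38 = \left(- \frac{5}{2 \left(6 - \frac{5}{4}\right)} + 236\right) 38 = \left(- \frac{5}{2 \cdot \frac{19}{4}} + 236\right) 38 = \left(\left(- \frac{5}{2}\right) \frac{4}{19} + 236\right) 38 = \left(- \frac{10}{19} + 236\right) 38 = \frac{4474}{19} \cdot 38 = 8948$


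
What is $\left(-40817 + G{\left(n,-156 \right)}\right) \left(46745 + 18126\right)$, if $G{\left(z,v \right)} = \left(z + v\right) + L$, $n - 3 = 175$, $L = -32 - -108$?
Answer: $-2641482249$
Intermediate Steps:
$L = 76$ ($L = -32 + 108 = 76$)
$n = 178$ ($n = 3 + 175 = 178$)
$G{\left(z,v \right)} = 76 + v + z$ ($G{\left(z,v \right)} = \left(z + v\right) + 76 = \left(v + z\right) + 76 = 76 + v + z$)
$\left(-40817 + G{\left(n,-156 \right)}\right) \left(46745 + 18126\right) = \left(-40817 + \left(76 - 156 + 178\right)\right) \left(46745 + 18126\right) = \left(-40817 + 98\right) 64871 = \left(-40719\right) 64871 = -2641482249$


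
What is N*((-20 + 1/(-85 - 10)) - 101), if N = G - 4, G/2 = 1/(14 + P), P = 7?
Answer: 314224/665 ≈ 472.52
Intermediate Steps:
G = 2/21 (G = 2/(14 + 7) = 2/21 ≈ 0.095238)
N = -82/21 (N = 2/21 - 4 = -82/21 ≈ -3.9048)
N*((-20 + 1/(-85 - 10)) - 101) = -82*((-20 + 1/(-85 - 10)) - 101)/21 = -82*((-20 + 1/(-95)) - 101)/21 = -82*((-20 - 1/95) - 101)/21 = -82*(-1901/95 - 101)/21 = -82/21*(-11496/95) = 314224/665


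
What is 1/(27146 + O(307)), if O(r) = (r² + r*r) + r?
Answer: 1/215951 ≈ 4.6307e-6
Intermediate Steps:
O(r) = r + 2*r² (O(r) = (r² + r²) + r = 2*r² + r = r + 2*r²)
1/(27146 + O(307)) = 1/(27146 + 307*(1 + 2*307)) = 1/(27146 + 307*(1 + 614)) = 1/(27146 + 307*615) = 1/(27146 + 188805) = 1/215951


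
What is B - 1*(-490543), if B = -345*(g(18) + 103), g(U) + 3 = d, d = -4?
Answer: 457423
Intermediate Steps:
g(U) = -7 (g(U) = -3 - 4 = -7)
B = -33120 (B = -345*(-7 + 103) = -345*96 = -33120)
B - 1*(-490543) = -33120 - 1*(-490543) = -33120 + 490543 = 457423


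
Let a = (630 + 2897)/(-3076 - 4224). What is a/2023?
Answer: -3527/14767900 ≈ -0.00023883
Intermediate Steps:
a = -3527/7300 (a = 3527/(-7300) = 3527*(-1/7300) = -3527/7300 ≈ -0.48315)
a/2023 = -3527/7300/2023 = -3527/7300*1/2023 = -3527/14767900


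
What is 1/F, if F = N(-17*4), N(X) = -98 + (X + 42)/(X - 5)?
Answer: -73/7128 ≈ -0.010241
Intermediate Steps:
N(X) = -98 + (42 + X)/(-5 + X)
F = -7128/73 (F = (532 - (-1649)*4)/(-5 - 17*4) = (532 - 97*(-68))/(-5 - 68) = (532 + 6596)/(-73) = -1/73*7128 = -7128/73 ≈ -97.644)
1/F = 1/(-7128/73) = -73/7128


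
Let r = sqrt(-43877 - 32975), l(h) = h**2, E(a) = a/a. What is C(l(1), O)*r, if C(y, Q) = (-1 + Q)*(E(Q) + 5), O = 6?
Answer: 60*I*sqrt(19213) ≈ 8316.7*I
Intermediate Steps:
E(a) = 1
C(y, Q) = -6 + 6*Q (C(y, Q) = (-1 + Q)*(1 + 5) = (-1 + Q)*6 = -6 + 6*Q)
r = 2*I*sqrt(19213) (r = sqrt(-76852) = 2*I*sqrt(19213) ≈ 277.22*I)
C(l(1), O)*r = (-6 + 6*6)*(2*I*sqrt(19213)) = (-6 + 36)*(2*I*sqrt(19213)) = 30*(2*I*sqrt(19213)) = 60*I*sqrt(19213)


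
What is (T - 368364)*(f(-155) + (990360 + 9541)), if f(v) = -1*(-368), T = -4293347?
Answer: -4662965000259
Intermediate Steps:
f(v) = 368
(T - 368364)*(f(-155) + (990360 + 9541)) = (-4293347 - 368364)*(368 + (990360 + 9541)) = -4661711*(368 + 999901) = -4661711*1000269 = -4662965000259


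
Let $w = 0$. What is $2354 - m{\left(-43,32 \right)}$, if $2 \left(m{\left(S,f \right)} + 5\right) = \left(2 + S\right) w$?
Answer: $2359$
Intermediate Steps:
$m{\left(S,f \right)} = -5$ ($m{\left(S,f \right)} = -5 + \frac{\left(2 + S\right) 0}{2} = -5 + \frac{1}{2} \cdot 0 = -5 + 0 = -5$)
$2354 - m{\left(-43,32 \right)} = 2354 - -5 = 2354 + 5 = 2359$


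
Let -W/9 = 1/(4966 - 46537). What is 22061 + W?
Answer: 101899760/4619 ≈ 22061.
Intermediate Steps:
W = 1/4619 (W = -9/(4966 - 46537) = -9/(-41571) = -9*(-1/41571) = 1/4619 ≈ 0.00021650)
22061 + W = 22061 + 1/4619 = 101899760/4619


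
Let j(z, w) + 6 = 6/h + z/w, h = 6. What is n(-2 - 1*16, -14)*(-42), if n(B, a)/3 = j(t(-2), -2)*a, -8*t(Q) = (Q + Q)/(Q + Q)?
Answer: -34839/4 ≈ -8709.8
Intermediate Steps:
t(Q) = -⅛ (t(Q) = -(Q + Q)/(8*(Q + Q)) = -2*Q/(8*(2*Q)) = -2*Q*1/(2*Q)/8 = -⅛*1 = -⅛)
j(z, w) = -5 + z/w (j(z, w) = -6 + (6/6 + z/w) = -6 + (6*(⅙) + z/w) = -6 + (1 + z/w) = -5 + z/w)
n(B, a) = -237*a/16 (n(B, a) = 3*((-5 - ⅛/(-2))*a) = 3*((-5 - ⅛*(-½))*a) = 3*((-5 + 1/16)*a) = 3*(-79*a/16) = -237*a/16)
n(-2 - 1*16, -14)*(-42) = -237/16*(-14)*(-42) = (1659/8)*(-42) = -34839/4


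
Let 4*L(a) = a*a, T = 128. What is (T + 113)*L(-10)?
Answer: 6025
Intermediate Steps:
L(a) = a²/4 (L(a) = (a*a)/4 = a²/4)
(T + 113)*L(-10) = (128 + 113)*((¼)*(-10)²) = 241*((¼)*100) = 241*25 = 6025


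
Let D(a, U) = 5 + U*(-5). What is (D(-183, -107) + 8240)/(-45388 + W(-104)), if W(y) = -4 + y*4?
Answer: -2195/11452 ≈ -0.19167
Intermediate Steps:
W(y) = -4 + 4*y
D(a, U) = 5 - 5*U
(D(-183, -107) + 8240)/(-45388 + W(-104)) = ((5 - 5*(-107)) + 8240)/(-45388 + (-4 + 4*(-104))) = ((5 + 535) + 8240)/(-45388 + (-4 - 416)) = (540 + 8240)/(-45388 - 420) = 8780/(-45808) = 8780*(-1/45808) = -2195/11452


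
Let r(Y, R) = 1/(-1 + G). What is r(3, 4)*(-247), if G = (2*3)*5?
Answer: -247/29 ≈ -8.5172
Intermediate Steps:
G = 30 (G = 6*5 = 30)
r(Y, R) = 1/29 (r(Y, R) = 1/(-1 + 30) = 1/29)
r(3, 4)*(-247) = (1/29)*(-247) = -247/29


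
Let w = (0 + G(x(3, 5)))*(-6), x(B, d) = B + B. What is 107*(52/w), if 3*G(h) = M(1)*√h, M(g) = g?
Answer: -1391*√6/3 ≈ -1135.7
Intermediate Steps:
x(B, d) = 2*B
G(h) = √h/3 (G(h) = (1*√h)/3 = √h/3)
w = -2*√6 (w = (0 + √(2*3)/3)*(-6) = (0 + √6/3)*(-6) = (√6/3)*(-6) = -2*√6 ≈ -4.8990)
107*(52/w) = 107*(52/((-2*√6))) = 107*(52*(-√6/12)) = 107*(-13*√6/3) = -1391*√6/3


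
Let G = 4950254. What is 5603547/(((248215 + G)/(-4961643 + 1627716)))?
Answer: -6227272213023/1732823 ≈ -3.5937e+6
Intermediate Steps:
5603547/(((248215 + G)/(-4961643 + 1627716))) = 5603547/(((248215 + 4950254)/(-4961643 + 1627716))) = 5603547/((5198469/(-3333927))) = 5603547/((5198469*(-1/3333927))) = 5603547/(-1732823/1111309) = 5603547*(-1111309/1732823) = -6227272213023/1732823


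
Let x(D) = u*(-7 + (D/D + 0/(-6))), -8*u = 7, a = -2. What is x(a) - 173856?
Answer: -695403/4 ≈ -1.7385e+5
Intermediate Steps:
u = -7/8 (u = -⅛*7 = -7/8 ≈ -0.87500)
x(D) = 21/4 (x(D) = -7*(-7 + (D/D + 0/(-6)))/8 = -7*(-7 + (1 + 0*(-⅙)))/8 = -7*(-7 + (1 + 0))/8 = -7*(-7 + 1)/8 = -7/8*(-6) = 21/4)
x(a) - 173856 = 21/4 - 173856 = -695403/4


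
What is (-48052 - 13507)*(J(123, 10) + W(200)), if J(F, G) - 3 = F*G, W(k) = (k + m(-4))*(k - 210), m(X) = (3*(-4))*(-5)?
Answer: 84151153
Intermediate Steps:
m(X) = 60 (m(X) = -12*(-5) = 60)
W(k) = (-210 + k)*(60 + k) (W(k) = (k + 60)*(k - 210) = (60 + k)*(-210 + k) = (-210 + k)*(60 + k))
J(F, G) = 3 + F*G
(-48052 - 13507)*(J(123, 10) + W(200)) = (-48052 - 13507)*((3 + 123*10) + (-12600 + 200² - 150*200)) = -61559*((3 + 1230) + (-12600 + 40000 - 30000)) = -61559*(1233 - 2600) = -61559*(-1367) = 84151153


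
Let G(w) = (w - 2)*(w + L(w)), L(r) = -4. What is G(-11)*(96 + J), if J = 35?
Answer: 25545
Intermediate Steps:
G(w) = (-4 + w)*(-2 + w) (G(w) = (w - 2)*(w - 4) = (-2 + w)*(-4 + w) = (-4 + w)*(-2 + w))
G(-11)*(96 + J) = (8 + (-11)**2 - 6*(-11))*(96 + 35) = (8 + 121 + 66)*131 = 195*131 = 25545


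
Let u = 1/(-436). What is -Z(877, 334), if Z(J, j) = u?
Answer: 1/436 ≈ 0.0022936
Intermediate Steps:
u = -1/436 ≈ -0.0022936
Z(J, j) = -1/436
-Z(877, 334) = -1*(-1/436) = 1/436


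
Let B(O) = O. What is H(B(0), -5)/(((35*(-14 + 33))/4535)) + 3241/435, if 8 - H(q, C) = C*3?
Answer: 9505588/57855 ≈ 164.30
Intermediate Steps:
H(q, C) = 8 - 3*C (H(q, C) = 8 - C*3 = 8 - 3*C)
H(B(0), -5)/(((35*(-14 + 33))/4535)) + 3241/435 = (8 - 3*(-5))/(((35*(-14 + 33))/4535)) + 3241/435 = (8 + 15)/(((35*19)*(1/4535))) + 3241*(1/435) = 23/((665*(1/4535))) + 3241/435 = 23/(133/907) + 3241/435 = 23*(907/133) + 3241/435 = 20861/133 + 3241/435 = 9505588/57855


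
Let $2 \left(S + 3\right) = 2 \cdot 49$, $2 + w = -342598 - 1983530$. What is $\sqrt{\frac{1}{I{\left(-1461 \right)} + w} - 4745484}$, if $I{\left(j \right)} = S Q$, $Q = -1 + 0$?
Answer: $\frac{i \sqrt{178321275799294490}}{193848} \approx 2178.4 i$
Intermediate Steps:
$Q = -1$
$w = -2326130$ ($w = -2 - 2326128 = -2326130$)
$S = 46$ ($S = -3 + \frac{2 \cdot 49}{2} = -3 + \frac{1}{2} \cdot 98 = -3 + 49 = 46$)
$I{\left(j \right)} = -46$ ($I{\left(j \right)} = 46 \left(-1\right) = -46$)
$\sqrt{\frac{1}{I{\left(-1461 \right)} + w} - 4745484} = \sqrt{\frac{1}{-46 - 2326130} - 4745484} = \sqrt{\frac{1}{-2326176} - 4745484} = \sqrt{- \frac{1}{2326176} - 4745484} = \sqrt{- \frac{11038830989185}{2326176}} = \frac{i \sqrt{178321275799294490}}{193848}$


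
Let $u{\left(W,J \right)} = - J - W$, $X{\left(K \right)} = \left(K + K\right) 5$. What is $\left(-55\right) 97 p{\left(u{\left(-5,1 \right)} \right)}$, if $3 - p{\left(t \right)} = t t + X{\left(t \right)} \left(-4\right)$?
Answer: $-784245$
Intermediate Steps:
$X{\left(K \right)} = 10 K$ ($X{\left(K \right)} = 2 K 5 = 10 K$)
$p{\left(t \right)} = 3 - t^{2} + 40 t$ ($p{\left(t \right)} = 3 - \left(t t + 10 t \left(-4\right)\right) = 3 - \left(t^{2} - 40 t\right) = 3 - t^{2} + 40 t$)
$\left(-55\right) 97 p{\left(u{\left(-5,1 \right)} \right)} = \left(-55\right) 97 \left(3 - \left(\left(-1\right) 1 - -5\right)^{2} + 40 \left(\left(-1\right) 1 - -5\right)\right) = - 5335 \left(3 - \left(-1 + 5\right)^{2} + 40 \left(-1 + 5\right)\right) = - 5335 \left(3 - 4^{2} + 40 \cdot 4\right) = - 5335 \left(3 - 16 + 160\right) = \left(-5335\right) 147 = -784245$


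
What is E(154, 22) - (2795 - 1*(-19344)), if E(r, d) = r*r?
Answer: 1577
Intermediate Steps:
E(r, d) = r**2
E(154, 22) - (2795 - 1*(-19344)) = 154**2 - (2795 - 1*(-19344)) = 23716 - (2795 + 19344) = 23716 - 1*22139 = 23716 - 22139 = 1577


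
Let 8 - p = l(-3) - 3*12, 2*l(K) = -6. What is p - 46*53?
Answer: -2391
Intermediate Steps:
l(K) = -3 (l(K) = (1/2)*(-6) = -3)
p = 47 (p = 8 - (-3 - 3*12) = 8 - (-3 - 1*36) = 8 - (-3 - 36) = 8 - 1*(-39) = 8 + 39 = 47)
p - 46*53 = 47 - 46*53 = 47 - 2438 = -2391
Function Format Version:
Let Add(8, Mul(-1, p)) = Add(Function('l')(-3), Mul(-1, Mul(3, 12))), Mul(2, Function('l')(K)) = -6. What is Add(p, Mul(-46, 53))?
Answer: -2391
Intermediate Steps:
Function('l')(K) = -3 (Function('l')(K) = Mul(Rational(1, 2), -6) = -3)
p = 47 (p = Add(8, Mul(-1, Add(-3, Mul(-1, Mul(3, 12))))) = Add(8, Mul(-1, Add(-3, Mul(-1, 36)))) = Add(8, Mul(-1, Add(-3, -36))) = Add(8, Mul(-1, -39)) = Add(8, 39) = 47)
Add(p, Mul(-46, 53)) = Add(47, Mul(-46, 53)) = Add(47, -2438) = -2391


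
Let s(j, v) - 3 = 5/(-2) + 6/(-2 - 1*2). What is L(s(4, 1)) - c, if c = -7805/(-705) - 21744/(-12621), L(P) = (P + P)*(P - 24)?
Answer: 22070255/593187 ≈ 37.206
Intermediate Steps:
s(j, v) = -1 (s(j, v) = 3 + (5/(-2) + 6/(-2 - 1*2)) = 3 + (5*(-½) + 6/(-2 - 2)) = 3 + (-5/2 + 6/(-4)) = 3 + (-5/2 + 6*(-¼)) = 3 + (-5/2 - 3/2) = 3 - 4 = -1)
L(P) = 2*P*(-24 + P) (L(P) = (2*P)*(-24 + P) = 2*P*(-24 + P))
c = 7589095/593187 (c = -7805*(-1/705) - 21744*(-1/12621) = 1561/141 + 7248/4207 = 7589095/593187 ≈ 12.794)
L(s(4, 1)) - c = 2*(-1)*(-24 - 1) - 1*7589095/593187 = 2*(-1)*(-25) - 7589095/593187 = 50 - 7589095/593187 = 22070255/593187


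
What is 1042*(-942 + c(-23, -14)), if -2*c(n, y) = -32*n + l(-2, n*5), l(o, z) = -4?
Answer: -1362936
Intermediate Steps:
c(n, y) = 2 + 16*n (c(n, y) = -(-32*n - 4)/2 = -(-4 - 32*n)/2 = 2 + 16*n)
1042*(-942 + c(-23, -14)) = 1042*(-942 + (2 + 16*(-23))) = 1042*(-942 + (2 - 368)) = 1042*(-942 - 366) = 1042*(-1308) = -1362936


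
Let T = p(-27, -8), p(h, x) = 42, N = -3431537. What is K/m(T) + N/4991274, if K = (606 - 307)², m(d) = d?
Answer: 37173396860/17469459 ≈ 2127.9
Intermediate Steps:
T = 42
K = 89401 (K = 299² = 89401)
K/m(T) + N/4991274 = 89401/42 - 3431537/4991274 = 37173396860/17469459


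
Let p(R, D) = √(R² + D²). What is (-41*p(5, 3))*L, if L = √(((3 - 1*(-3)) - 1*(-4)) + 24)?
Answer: -1394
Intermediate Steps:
p(R, D) = √(D² + R²)
L = √34 (L = √(((3 + 3) + 4) + 24) = √((6 + 4) + 24) = √(10 + 24) = √34 ≈ 5.8309)
(-41*p(5, 3))*L = (-41*√(3² + 5²))*√34 = (-41*√(9 + 25))*√34 = (-41*√34)*√34 = -1394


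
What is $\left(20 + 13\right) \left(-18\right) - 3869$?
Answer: $-4463$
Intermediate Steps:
$\left(20 + 13\right) \left(-18\right) - 3869 = 33 \left(-18\right) - 3869 = -594 - 3869 = -4463$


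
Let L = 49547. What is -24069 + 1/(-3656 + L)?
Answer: -1104550478/45891 ≈ -24069.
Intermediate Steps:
-24069 + 1/(-3656 + L) = -24069 + 1/(-3656 + 49547) = -24069 + 1/45891 = -1104550478/45891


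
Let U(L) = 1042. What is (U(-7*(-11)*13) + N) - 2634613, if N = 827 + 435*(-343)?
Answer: -2781949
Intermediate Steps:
N = -148378 (N = 827 - 149205 = -148378)
(U(-7*(-11)*13) + N) - 2634613 = (1042 - 148378) - 2634613 = -147336 - 2634613 = -2781949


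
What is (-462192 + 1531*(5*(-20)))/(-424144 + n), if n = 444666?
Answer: -307646/10261 ≈ -29.982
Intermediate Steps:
(-462192 + 1531*(5*(-20)))/(-424144 + n) = (-462192 + 1531*(5*(-20)))/(-424144 + 444666) = (-462192 + 1531*(-100))/20522 = (-462192 - 153100)*(1/20522) = -615292*1/20522 = -307646/10261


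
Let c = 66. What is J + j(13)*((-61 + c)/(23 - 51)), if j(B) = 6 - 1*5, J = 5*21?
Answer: 2935/28 ≈ 104.82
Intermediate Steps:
J = 105
j(B) = 1 (j(B) = 6 - 5 = 1)
J + j(13)*((-61 + c)/(23 - 51)) = 105 + 1*((-61 + 66)/(23 - 51)) = 105 + 1*(5/(-28)) = 105 + 1*(5*(-1/28)) = 105 + 1*(-5/28) = 105 - 5/28 = 2935/28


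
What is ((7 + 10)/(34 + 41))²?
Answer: 289/5625 ≈ 0.051378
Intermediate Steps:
((7 + 10)/(34 + 41))² = (17/75)² = 289/5625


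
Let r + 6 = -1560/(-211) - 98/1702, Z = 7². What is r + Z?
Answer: 9038344/179561 ≈ 50.336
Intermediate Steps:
Z = 49
r = 239855/179561 (r = -6 + (-1560/(-211) - 98/1702) = -6 + (-1560*(-1/211) - 98*1/1702) = -6 + (1560/211 - 49/851) = -6 + 1317221/179561 = 239855/179561 ≈ 1.3358)
r + Z = 239855/179561 + 49 = 9038344/179561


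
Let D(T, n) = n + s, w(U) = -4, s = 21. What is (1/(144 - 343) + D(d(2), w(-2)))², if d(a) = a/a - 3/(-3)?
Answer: 11437924/39601 ≈ 288.83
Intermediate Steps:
d(a) = 2 (d(a) = 1 - 3*(-⅓) = 1 + 1 = 2)
D(T, n) = 21 + n (D(T, n) = n + 21 = 21 + n)
(1/(144 - 343) + D(d(2), w(-2)))² = (1/(144 - 343) + (21 - 4))² = (1/(-199) + 17)² = (-1/199 + 17)² = (3382/199)² = 11437924/39601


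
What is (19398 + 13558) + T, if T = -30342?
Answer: 2614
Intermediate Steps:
(19398 + 13558) + T = (19398 + 13558) - 30342 = 32956 - 30342 = 2614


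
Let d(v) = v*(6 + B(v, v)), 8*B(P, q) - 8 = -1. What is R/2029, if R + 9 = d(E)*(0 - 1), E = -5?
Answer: 203/16232 ≈ 0.012506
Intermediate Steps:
B(P, q) = 7/8 (B(P, q) = 1 + (⅛)*(-1) = 1 - ⅛ = 7/8)
d(v) = 55*v/8 (d(v) = v*(6 + 7/8) = v*(55/8) = 55*v/8)
R = 203/8 (R = -9 + ((55/8)*(-5))*(0 - 1) = -9 - 275/8*(-1) = -9 + 275/8 = 203/8 ≈ 25.375)
R/2029 = (203/8)/2029 = (203/8)*(1/2029) = 203/16232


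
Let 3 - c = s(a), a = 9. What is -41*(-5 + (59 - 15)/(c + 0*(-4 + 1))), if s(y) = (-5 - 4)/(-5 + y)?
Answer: -2911/21 ≈ -138.62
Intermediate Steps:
s(y) = -9/(-5 + y)
c = 21/4 (c = 3 - (-9)/(-5 + 9) = 3 - (-9)/4 = 3 - 1*(-9/4) = 3 + 9/4 = 21/4 ≈ 5.2500)
-41*(-5 + (59 - 15)/(c + 0*(-4 + 1))) = -41*(-5 + (59 - 15)/(21/4 + 0*(-4 + 1))) = -41*(-5 + 44/(21/4 + 0*(-3))) = -41*(-5 + 44/(21/4 + 0)) = -41*(-5 + 44/(21/4)) = -41*(-5 + 44*(4/21)) = -41*(-5 + 176/21) = -41*71/21 = -2911/21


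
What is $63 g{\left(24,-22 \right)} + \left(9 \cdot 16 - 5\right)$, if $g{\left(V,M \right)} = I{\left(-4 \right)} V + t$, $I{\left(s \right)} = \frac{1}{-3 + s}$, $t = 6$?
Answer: $301$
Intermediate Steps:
$g{\left(V,M \right)} = 6 - \frac{V}{7}$ ($g{\left(V,M \right)} = \frac{V}{-3 - 4} + 6 = \frac{V}{-7} + 6 = - \frac{V}{7} + 6 = 6 - \frac{V}{7}$)
$63 g{\left(24,-22 \right)} + \left(9 \cdot 16 - 5\right) = 63 \left(6 - \frac{24}{7}\right) + \left(9 \cdot 16 - 5\right) = 63 \left(6 - \frac{24}{7}\right) + \left(144 - 5\right) = 63 \cdot \frac{18}{7} + 139 = 162 + 139 = 301$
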